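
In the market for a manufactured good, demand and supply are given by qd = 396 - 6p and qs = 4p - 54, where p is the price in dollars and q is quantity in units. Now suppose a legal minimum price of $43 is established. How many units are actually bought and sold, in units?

Without the control the market clears where 396 - 6p = 4p - 54, i.e. p* = 45 and q* = 126.
The floor of 43 is below the equilibrium price 45, so it is not binding; the market clears at p* = 45, q* = 126.

126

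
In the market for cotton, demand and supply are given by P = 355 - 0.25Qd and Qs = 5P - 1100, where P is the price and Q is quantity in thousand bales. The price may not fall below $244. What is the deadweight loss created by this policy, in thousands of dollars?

0

Rearranging demand gives Qd = 1420 - 4P. Setting quantity demanded equal to quantity supplied, 1420 - 4P = 5P - 1100, gives P* = 280 and Q* = 300.
Since 244 is below P* = 280, the floor does not bind and the free-market outcome prevails.
Since the control does not bind, no trades are prevented and deadweight loss is zero.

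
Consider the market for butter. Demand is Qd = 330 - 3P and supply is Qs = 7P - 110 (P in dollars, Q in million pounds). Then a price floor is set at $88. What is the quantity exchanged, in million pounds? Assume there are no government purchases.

Setting quantity demanded equal to quantity supplied, 330 - 3P = 7P - 110, gives P* = 44 and Q* = 198.
Since 88 > 44, the floor is binding.
At P = 88: Qd = 330 - 3·88 = 66 and Qs = 7·88 - 110 = 506.
The quantity actually transacted is the short side, demand: 66.

66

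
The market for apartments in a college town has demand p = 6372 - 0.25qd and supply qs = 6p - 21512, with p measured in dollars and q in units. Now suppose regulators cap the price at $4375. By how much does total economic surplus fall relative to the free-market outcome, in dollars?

Rearranging demand gives qd = 25488 - 4p. In a free market, 25488 - 4p = 6p - 21512 gives the equilibrium p* = 4700, q* = 6688.
The ceiling of 4375 is below the equilibrium price 4700, so it binds.
At p = 4375: qd = 25488 - 4·4375 = 7988 and qs = 6·4375 - 21512 = 4738.
Quantity traded falls to 4738. At q = 4738 the demand price is (25488 - 4738)/4 = 5187.5 and the supply price is (21512 + 4738)/6 = 4375.
Deadweight loss = ½ · (5187.5 - 4375) · (6688 - 4738) = ½ · 812.5 · 1950 = 792187.5.

792187.5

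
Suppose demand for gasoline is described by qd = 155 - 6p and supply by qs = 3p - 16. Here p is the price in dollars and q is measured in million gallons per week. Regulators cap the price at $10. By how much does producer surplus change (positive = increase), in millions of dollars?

Without the control the market clears where 155 - 6p = 3p - 16, i.e. p* = 19 and q* = 41.
The ceiling of 10 is below the equilibrium price 19, so it binds.
At p = 10: qd = 155 - 6·10 = 95 and qs = 3·10 - 16 = 14.
Producer surplus without the control is ½ · (19 - 16/3) · 41 = 1681/6.
With the ceiling, producers sell 14 units at 10, so PS = ½ · (10 - 16/3) · 14 = 98/3.
Change in producer surplus = 98/3 - 1681/6 = -247.5.

-247.5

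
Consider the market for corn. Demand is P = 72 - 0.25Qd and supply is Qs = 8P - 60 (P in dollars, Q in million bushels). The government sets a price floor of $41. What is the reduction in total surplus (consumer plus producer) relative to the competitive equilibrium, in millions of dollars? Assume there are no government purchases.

432

Rearranging demand gives Qd = 288 - 4P. Equilibrium: 288 - 4P = 8P - 60, so 348 = 12P and P* = 29, Q* = 172.
The floor of 41 is above the equilibrium price 29, so it binds.
At P = 41: Qd = 288 - 4·41 = 124 and Qs = 8·41 - 60 = 268.
Quantity traded falls to 124. At Q = 124 the demand price is (288 - 124)/4 = 41 and the supply price is (60 + 124)/8 = 23.
Deadweight loss = ½ · (41 - 23) · (172 - 124) = ½ · 18 · 48 = 432.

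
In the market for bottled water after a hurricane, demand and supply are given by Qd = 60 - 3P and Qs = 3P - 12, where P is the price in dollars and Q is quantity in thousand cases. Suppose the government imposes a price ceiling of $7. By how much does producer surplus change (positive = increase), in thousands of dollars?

Equilibrium: 60 - 3P = 3P - 12, so 72 = 6P and P* = 12, Q* = 24.
The ceiling of 7 is below the equilibrium price 12, so it binds.
At P = 7: Qd = 60 - 3·7 = 39 and Qs = 3·7 - 12 = 9.
Producer surplus without the control is ½ · (12 - 4) · 24 = 96.
With the ceiling, producers sell 9 units at 7, so PS = ½ · (7 - 4) · 9 = 13.5.
Change in producer surplus = 13.5 - 96 = -82.5.

-82.5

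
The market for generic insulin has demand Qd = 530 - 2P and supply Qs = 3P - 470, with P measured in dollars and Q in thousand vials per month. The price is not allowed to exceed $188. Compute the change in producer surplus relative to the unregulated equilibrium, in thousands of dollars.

-1344

In a free market, 530 - 2P = 3P - 470 gives the equilibrium P* = 200, Q* = 130.
Since 188 < 200, the ceiling is binding.
At P = 188: Qd = 530 - 2·188 = 154 and Qs = 3·188 - 470 = 94.
Producer surplus without the control is ½ · (200 - 470/3) · 130 = 8450/3.
With the ceiling, producers sell 94 units at 188, so PS = ½ · (188 - 470/3) · 94 = 4418/3.
Change in producer surplus = 4418/3 - 8450/3 = -1344.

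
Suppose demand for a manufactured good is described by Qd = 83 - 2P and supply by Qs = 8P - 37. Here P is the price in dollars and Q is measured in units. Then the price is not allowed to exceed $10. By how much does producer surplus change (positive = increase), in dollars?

-102

Setting quantity demanded equal to quantity supplied, 83 - 2P = 8P - 37, gives P* = 12 and Q* = 59.
Since 10 < 12, the ceiling is binding.
At P = 10: Qd = 83 - 2·10 = 63 and Qs = 8·10 - 37 = 43.
Producer surplus without the control is ½ · (12 - 4.625) · 59 = 217.5625.
With the ceiling, producers sell 43 units at 10, so PS = ½ · (10 - 4.625) · 43 = 115.5625.
Change in producer surplus = 115.5625 - 217.5625 = -102.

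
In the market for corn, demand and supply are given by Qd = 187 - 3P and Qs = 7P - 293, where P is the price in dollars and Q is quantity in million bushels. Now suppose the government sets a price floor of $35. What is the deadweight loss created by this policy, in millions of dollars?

0

In a free market, 187 - 3P = 7P - 293 gives the equilibrium P* = 48, Q* = 43.
Since 35 is below P* = 48, the floor does not bind and the free-market outcome prevails.
Since the control does not bind, no trades are prevented and deadweight loss is zero.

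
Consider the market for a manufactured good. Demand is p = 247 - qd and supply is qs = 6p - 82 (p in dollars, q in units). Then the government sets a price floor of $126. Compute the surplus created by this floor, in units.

Rearranging demand gives qd = 247 - p. Without the control the market clears where 247 - p = 6p - 82, i.e. p* = 47 and q* = 200.
Since 126 > 47, the floor is binding.
At p = 126: qd = 247 - 126 = 121 and qs = 6·126 - 82 = 674.
Surplus = qs - qd = 674 - 121 = 553.

553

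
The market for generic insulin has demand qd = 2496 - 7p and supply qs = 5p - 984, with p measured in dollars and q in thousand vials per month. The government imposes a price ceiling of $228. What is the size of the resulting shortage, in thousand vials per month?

744

Without the control the market clears where 2496 - 7p = 5p - 984, i.e. p* = 290 and q* = 466.
Since 228 < 290, the ceiling is binding.
At p = 228: qd = 2496 - 7·228 = 900 and qs = 5·228 - 984 = 156.
Shortage = qd - qs = 900 - 156 = 744.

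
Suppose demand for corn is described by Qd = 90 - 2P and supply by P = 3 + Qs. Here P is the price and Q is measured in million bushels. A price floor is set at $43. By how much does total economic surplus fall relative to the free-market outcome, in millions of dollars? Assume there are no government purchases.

Rearranging supply gives Qs = P - 3. In a free market, 90 - 2P = P - 3 gives the equilibrium P* = 31, Q* = 28.
Because the floor (43) lies above the market-clearing price, it is binding.
At P = 43: Qd = 90 - 2·43 = 4 and Qs = 43 - 3 = 40.
Quantity traded falls to 4. At Q = 4 the demand price is (90 - 4)/2 = 43 and the supply price is 3 + 4 = 7.
Deadweight loss = ½ · (43 - 7) · (28 - 4) = ½ · 36 · 24 = 432.

432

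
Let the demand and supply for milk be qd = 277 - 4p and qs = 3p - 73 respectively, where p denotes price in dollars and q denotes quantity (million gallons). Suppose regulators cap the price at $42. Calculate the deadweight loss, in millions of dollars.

Equilibrium: 277 - 4p = 3p - 73, so 350 = 7p and p* = 50, q* = 77.
Because the ceiling (42) lies below the market-clearing price, it is binding.
At p = 42: qd = 277 - 4·42 = 109 and qs = 3·42 - 73 = 53.
Quantity traded falls to 53. At q = 53 the demand price is (277 - 53)/4 = 56 and the supply price is (73 + 53)/3 = 42.
Deadweight loss = ½ · (56 - 42) · (77 - 53) = ½ · 14 · 24 = 168.

168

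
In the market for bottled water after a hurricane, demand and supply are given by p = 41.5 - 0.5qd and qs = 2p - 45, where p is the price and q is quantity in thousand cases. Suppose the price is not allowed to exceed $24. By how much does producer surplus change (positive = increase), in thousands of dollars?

-88

Rearranging demand gives qd = 83 - 2p. Equilibrium: 83 - 2p = 2p - 45, so 128 = 4p and p* = 32, q* = 19.
Because the ceiling (24) lies below the market-clearing price, it is binding.
At p = 24: qd = 83 - 2·24 = 35 and qs = 2·24 - 45 = 3.
Producer surplus without the control is ½ · (32 - 22.5) · 19 = 90.25.
With the ceiling, producers sell 3 units at 24, so PS = ½ · (24 - 22.5) · 3 = 2.25.
Change in producer surplus = 2.25 - 90.25 = -88.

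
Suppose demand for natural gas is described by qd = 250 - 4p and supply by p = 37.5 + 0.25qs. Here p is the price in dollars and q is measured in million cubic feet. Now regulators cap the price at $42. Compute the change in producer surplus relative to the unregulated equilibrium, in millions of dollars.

Rearranging supply gives qs = 4p - 150. Setting quantity demanded equal to quantity supplied, 250 - 4p = 4p - 150, gives p* = 50 and q* = 50.
Since 42 < 50, the ceiling is binding.
At p = 42: qd = 250 - 4·42 = 82 and qs = 4·42 - 150 = 18.
Producer surplus without the control is ½ · (50 - 37.5) · 50 = 312.5.
With the ceiling, producers sell 18 units at 42, so PS = ½ · (42 - 37.5) · 18 = 40.5.
Change in producer surplus = 40.5 - 312.5 = -272.

-272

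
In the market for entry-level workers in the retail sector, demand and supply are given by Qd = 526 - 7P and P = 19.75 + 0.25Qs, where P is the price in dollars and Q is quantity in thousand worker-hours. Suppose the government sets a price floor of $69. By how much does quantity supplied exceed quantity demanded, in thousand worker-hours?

154

Rearranging supply gives Qs = 4P - 79. Equilibrium: 526 - 7P = 4P - 79, so 605 = 11P and P* = 55, Q* = 141.
The floor of 69 is above the equilibrium price 55, so it binds.
At P = 69: Qd = 526 - 7·69 = 43 and Qs = 4·69 - 79 = 197.
Surplus = Qs - Qd = 197 - 43 = 154.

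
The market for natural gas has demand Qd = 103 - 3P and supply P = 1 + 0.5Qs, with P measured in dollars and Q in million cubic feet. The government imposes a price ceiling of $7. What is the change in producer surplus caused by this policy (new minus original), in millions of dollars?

-364

Rearranging supply gives Qs = 2P - 2. Setting quantity demanded equal to quantity supplied, 103 - 3P = 2P - 2, gives P* = 21 and Q* = 40.
The ceiling of 7 is below the equilibrium price 21, so it binds.
At P = 7: Qd = 103 - 3·7 = 82 and Qs = 2·7 - 2 = 12.
Producer surplus without the control is ½ · (21 - 1) · 40 = 400.
With the ceiling, producers sell 12 units at 7, so PS = ½ · (7 - 1) · 12 = 36.
Change in producer surplus = 36 - 400 = -364.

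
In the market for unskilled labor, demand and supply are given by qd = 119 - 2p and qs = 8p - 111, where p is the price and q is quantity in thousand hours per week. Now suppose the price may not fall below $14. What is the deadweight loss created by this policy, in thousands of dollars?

Without the control the market clears where 119 - 2p = 8p - 111, i.e. p* = 23 and q* = 73.
The floor of 14 is below the equilibrium price 23, so it is not binding; the market clears at p* = 23, q* = 73.
Since the control does not bind, no trades are prevented and deadweight loss is zero.

0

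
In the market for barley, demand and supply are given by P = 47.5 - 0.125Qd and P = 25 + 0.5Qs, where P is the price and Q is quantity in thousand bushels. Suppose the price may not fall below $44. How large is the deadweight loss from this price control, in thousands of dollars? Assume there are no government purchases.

20

Rearranging demand gives Qd = 380 - 8P; rearranging supply gives Qs = 2P - 50. Without the control the market clears where 380 - 8P = 2P - 50, i.e. P* = 43 and Q* = 36.
Because the floor (44) lies above the market-clearing price, it is binding.
At P = 44: Qd = 380 - 8·44 = 28 and Qs = 2·44 - 50 = 38.
Quantity traded falls to 28. At Q = 28 the demand price is (380 - 28)/8 = 44 and the supply price is (50 + 28)/2 = 39.
Deadweight loss = ½ · (44 - 39) · (36 - 28) = ½ · 5 · 8 = 20.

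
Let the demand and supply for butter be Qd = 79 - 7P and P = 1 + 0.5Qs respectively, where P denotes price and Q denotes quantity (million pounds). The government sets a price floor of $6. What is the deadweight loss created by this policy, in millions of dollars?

Rearranging supply gives Qs = 2P - 2. Setting quantity demanded equal to quantity supplied, 79 - 7P = 2P - 2, gives P* = 9 and Q* = 16.
The floor of 6 is below the equilibrium price 9, so it is not binding; the market clears at P* = 9, Q* = 16.
Since the control does not bind, no trades are prevented and deadweight loss is zero.

0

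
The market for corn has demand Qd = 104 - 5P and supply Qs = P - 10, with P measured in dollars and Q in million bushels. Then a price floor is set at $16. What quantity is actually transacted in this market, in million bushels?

9

Without the control the market clears where 104 - 5P = P - 10, i.e. P* = 19 and Q* = 9.
Since 16 is below P* = 19, the floor does not bind and the free-market outcome prevails.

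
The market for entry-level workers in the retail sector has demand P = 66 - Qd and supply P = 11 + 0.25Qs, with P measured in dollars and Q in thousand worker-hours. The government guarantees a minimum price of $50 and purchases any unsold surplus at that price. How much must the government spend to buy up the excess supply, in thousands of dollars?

Rearranging demand gives Qd = 66 - P; rearranging supply gives Qs = 4P - 44. Setting quantity demanded equal to quantity supplied, 66 - P = 4P - 44, gives P* = 22 and Q* = 44.
The floor of 50 is above the equilibrium price 22, so it binds.
At P = 50: Qd = 66 - 50 = 16 and Qs = 4·50 - 44 = 156.
Surplus = Qs - Qd = 140.
Government expenditure = surplus × support price = 140 × 50 = 7000.

7000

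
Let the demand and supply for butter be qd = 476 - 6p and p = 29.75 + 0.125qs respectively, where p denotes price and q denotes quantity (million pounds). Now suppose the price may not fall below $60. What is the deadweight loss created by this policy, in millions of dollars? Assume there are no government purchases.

Rearranging supply gives qs = 8p - 238. In a free market, 476 - 6p = 8p - 238 gives the equilibrium p* = 51, q* = 170.
Since 60 > 51, the floor is binding.
At p = 60: qd = 476 - 6·60 = 116 and qs = 8·60 - 238 = 242.
Quantity traded falls to 116. At q = 116 the demand price is (476 - 116)/6 = 60 and the supply price is (238 + 116)/8 = 44.25.
Deadweight loss = ½ · (60 - 44.25) · (170 - 116) = ½ · 15.75 · 54 = 425.25.

425.25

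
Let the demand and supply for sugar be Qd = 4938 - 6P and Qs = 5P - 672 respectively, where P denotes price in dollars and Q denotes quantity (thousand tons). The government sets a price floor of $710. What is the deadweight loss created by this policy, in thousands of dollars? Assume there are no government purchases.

264000

Setting quantity demanded equal to quantity supplied, 4938 - 6P = 5P - 672, gives P* = 510 and Q* = 1878.
Since 710 > 510, the floor is binding.
At P = 710: Qd = 4938 - 6·710 = 678 and Qs = 5·710 - 672 = 2878.
Quantity traded falls to 678. At Q = 678 the demand price is (4938 - 678)/6 = 710 and the supply price is (672 + 678)/5 = 270.
Deadweight loss = ½ · (710 - 270) · (1878 - 678) = ½ · 440 · 1200 = 264000.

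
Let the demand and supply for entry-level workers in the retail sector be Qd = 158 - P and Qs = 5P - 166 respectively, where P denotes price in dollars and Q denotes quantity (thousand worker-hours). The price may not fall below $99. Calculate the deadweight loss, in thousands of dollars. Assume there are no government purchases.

1215

Setting quantity demanded equal to quantity supplied, 158 - P = 5P - 166, gives P* = 54 and Q* = 104.
Since 99 > 54, the floor is binding.
At P = 99: Qd = 158 - 99 = 59 and Qs = 5·99 - 166 = 329.
Quantity traded falls to 59. At Q = 59 the demand price is 158 - 59 = 99 and the supply price is (166 + 59)/5 = 45.
Deadweight loss = ½ · (99 - 45) · (104 - 59) = ½ · 54 · 45 = 1215.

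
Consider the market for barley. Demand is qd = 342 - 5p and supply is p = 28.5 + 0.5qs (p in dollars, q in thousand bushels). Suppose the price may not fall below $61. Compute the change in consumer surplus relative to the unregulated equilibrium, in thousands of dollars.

-188

Rearranging supply gives qs = 2p - 57. Equilibrium: 342 - 5p = 2p - 57, so 399 = 7p and p* = 57, q* = 57.
Since 61 > 57, the floor is binding.
At p = 61: qd = 342 - 5·61 = 37 and qs = 2·61 - 57 = 65.
Consumer surplus without the control is ½ · (68.4 - 57) · 57 = 324.9.
With the floor, consumers buy 37 units at 61, so CS = ½ · (68.4 - 61) · 37 = 136.9.
Change in consumer surplus = 136.9 - 324.9 = -188.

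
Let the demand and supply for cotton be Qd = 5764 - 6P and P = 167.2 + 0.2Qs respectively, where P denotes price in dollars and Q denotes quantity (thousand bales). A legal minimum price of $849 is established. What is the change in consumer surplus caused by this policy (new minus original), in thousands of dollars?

-352833

Rearranging supply gives Qs = 5P - 836. In a free market, 5764 - 6P = 5P - 836 gives the equilibrium P* = 600, Q* = 2164.
Since 849 > 600, the floor is binding.
At P = 849: Qd = 5764 - 6·849 = 670 and Qs = 5·849 - 836 = 3409.
Consumer surplus without the control is ½ · (2882/3 - 600) · 2164 = 1170724/3.
With the floor, consumers buy 670 units at 849, so CS = ½ · (2882/3 - 849) · 670 = 112225/3.
Change in consumer surplus = 112225/3 - 1170724/3 = -352833.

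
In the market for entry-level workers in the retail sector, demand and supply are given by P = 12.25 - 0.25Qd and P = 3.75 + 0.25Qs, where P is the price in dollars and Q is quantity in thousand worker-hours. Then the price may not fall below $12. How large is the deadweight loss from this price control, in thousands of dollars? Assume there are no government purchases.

Rearranging demand gives Qd = 49 - 4P; rearranging supply gives Qs = 4P - 15. Without the control the market clears where 49 - 4P = 4P - 15, i.e. P* = 8 and Q* = 17.
Because the floor (12) lies above the market-clearing price, it is binding.
At P = 12: Qd = 49 - 4·12 = 1 and Qs = 4·12 - 15 = 33.
Quantity traded falls to 1. At Q = 1 the demand price is (49 - 1)/4 = 12 and the supply price is (15 + 1)/4 = 4.
Deadweight loss = ½ · (12 - 4) · (17 - 1) = ½ · 8 · 16 = 64.

64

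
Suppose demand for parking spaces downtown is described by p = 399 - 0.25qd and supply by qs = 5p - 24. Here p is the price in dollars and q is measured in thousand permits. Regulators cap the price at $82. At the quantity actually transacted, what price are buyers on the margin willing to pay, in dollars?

Rearranging demand gives qd = 1596 - 4p. Without the control the market clears where 1596 - 4p = 5p - 24, i.e. p* = 180 and q* = 876.
Since 82 < 180, the ceiling is binding.
At p = 82: qd = 1596 - 4·82 = 1268 and qs = 5·82 - 24 = 386.
Only 386 units reach the market. On the demand curve, the marginal buyer's willingness to pay at q = 386 is (1596 - 386)/4 = 302.5.

302.5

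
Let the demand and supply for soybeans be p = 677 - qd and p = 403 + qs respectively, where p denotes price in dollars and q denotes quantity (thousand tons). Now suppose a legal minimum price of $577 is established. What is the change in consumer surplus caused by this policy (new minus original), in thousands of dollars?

-4384.5

Rearranging demand gives qd = 677 - p; rearranging supply gives qs = p - 403. In a free market, 677 - p = p - 403 gives the equilibrium p* = 540, q* = 137.
The floor of 577 is above the equilibrium price 540, so it binds.
At p = 577: qd = 677 - 577 = 100 and qs = 577 - 403 = 174.
Consumer surplus without the control is ½ · (677 - 540) · 137 = 9384.5.
With the floor, consumers buy 100 units at 577, so CS = ½ · (677 - 577) · 100 = 5000.
Change in consumer surplus = 5000 - 9384.5 = -4384.5.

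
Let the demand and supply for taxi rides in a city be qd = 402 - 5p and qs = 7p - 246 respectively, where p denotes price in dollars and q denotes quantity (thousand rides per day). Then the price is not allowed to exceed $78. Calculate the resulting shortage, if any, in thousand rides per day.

0

In a free market, 402 - 5p = 7p - 246 gives the equilibrium p* = 54, q* = 132.
Since 78 is above p* = 54, the ceiling does not bind and the free-market outcome prevails.
Since the control does not bind, there is no shortage.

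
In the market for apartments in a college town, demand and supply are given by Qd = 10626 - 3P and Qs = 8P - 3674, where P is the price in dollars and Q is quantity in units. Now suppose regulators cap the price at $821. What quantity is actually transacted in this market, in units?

In a free market, 10626 - 3P = 8P - 3674 gives the equilibrium P* = 1300, Q* = 6726.
Since 821 < 1300, the ceiling is binding.
At P = 821: Qd = 10626 - 3·821 = 8163 and Qs = 8·821 - 3674 = 2894.
The quantity actually transacted is the short side, supply: 2894.

2894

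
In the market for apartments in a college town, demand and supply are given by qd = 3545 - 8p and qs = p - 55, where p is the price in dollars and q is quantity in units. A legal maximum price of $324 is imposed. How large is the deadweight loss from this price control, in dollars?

Without the control the market clears where 3545 - 8p = p - 55, i.e. p* = 400 and q* = 345.
Because the ceiling (324) lies below the market-clearing price, it is binding.
At p = 324: qd = 3545 - 8·324 = 953 and qs = 324 - 55 = 269.
Quantity traded falls to 269. At q = 269 the demand price is (3545 - 269)/8 = 409.5 and the supply price is 55 + 269 = 324.
Deadweight loss = ½ · (409.5 - 324) · (345 - 269) = ½ · 85.5 · 76 = 3249.

3249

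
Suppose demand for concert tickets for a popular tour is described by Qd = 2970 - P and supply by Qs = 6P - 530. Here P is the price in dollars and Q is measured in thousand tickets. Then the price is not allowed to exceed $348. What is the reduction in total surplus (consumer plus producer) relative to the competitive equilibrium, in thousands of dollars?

Equilibrium: 2970 - P = 6P - 530, so 3500 = 7P and P* = 500, Q* = 2470.
Because the ceiling (348) lies below the market-clearing price, it is binding.
At P = 348: Qd = 2970 - 348 = 2622 and Qs = 6·348 - 530 = 1558.
Quantity traded falls to 1558. At Q = 1558 the demand price is 2970 - 1558 = 1412 and the supply price is (530 + 1558)/6 = 348.
Deadweight loss = ½ · (1412 - 348) · (2470 - 1558) = ½ · 1064 · 912 = 485184.

485184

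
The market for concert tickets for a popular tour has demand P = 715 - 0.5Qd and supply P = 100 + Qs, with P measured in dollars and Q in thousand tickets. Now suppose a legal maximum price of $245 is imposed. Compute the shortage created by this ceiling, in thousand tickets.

795

Rearranging demand gives Qd = 1430 - 2P; rearranging supply gives Qs = P - 100. In a free market, 1430 - 2P = P - 100 gives the equilibrium P* = 510, Q* = 410.
The ceiling of 245 is below the equilibrium price 510, so it binds.
At P = 245: Qd = 1430 - 2·245 = 940 and Qs = 245 - 100 = 145.
Shortage = Qd - Qs = 940 - 145 = 795.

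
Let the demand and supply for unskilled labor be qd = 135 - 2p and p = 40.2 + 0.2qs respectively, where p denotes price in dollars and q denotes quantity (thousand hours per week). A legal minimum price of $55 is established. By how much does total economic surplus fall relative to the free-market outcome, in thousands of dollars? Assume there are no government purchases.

68.6

Rearranging supply gives qs = 5p - 201. Setting quantity demanded equal to quantity supplied, 135 - 2p = 5p - 201, gives p* = 48 and q* = 39.
The floor of 55 is above the equilibrium price 48, so it binds.
At p = 55: qd = 135 - 2·55 = 25 and qs = 5·55 - 201 = 74.
Quantity traded falls to 25. At q = 25 the demand price is (135 - 25)/2 = 55 and the supply price is (201 + 25)/5 = 45.2.
Deadweight loss = ½ · (55 - 45.2) · (39 - 25) = ½ · 9.8 · 14 = 68.6.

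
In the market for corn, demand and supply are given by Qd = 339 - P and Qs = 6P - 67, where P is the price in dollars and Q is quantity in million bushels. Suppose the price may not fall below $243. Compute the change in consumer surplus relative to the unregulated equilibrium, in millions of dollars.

Equilibrium: 339 - P = 6P - 67, so 406 = 7P and P* = 58, Q* = 281.
The floor of 243 is above the equilibrium price 58, so it binds.
At P = 243: Qd = 339 - 243 = 96 and Qs = 6·243 - 67 = 1391.
Consumer surplus without the control is ½ · (339 - 58) · 281 = 39480.5.
With the floor, consumers buy 96 units at 243, so CS = ½ · (339 - 243) · 96 = 4608.
Change in consumer surplus = 4608 - 39480.5 = -34872.5.

-34872.5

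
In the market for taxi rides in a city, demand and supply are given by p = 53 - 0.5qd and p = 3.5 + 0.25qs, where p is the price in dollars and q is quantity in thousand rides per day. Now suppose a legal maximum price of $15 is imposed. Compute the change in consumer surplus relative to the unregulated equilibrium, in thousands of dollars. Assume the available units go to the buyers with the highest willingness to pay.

Rearranging demand gives qd = 106 - 2p; rearranging supply gives qs = 4p - 14. Without the control the market clears where 106 - 2p = 4p - 14, i.e. p* = 20 and q* = 66.
Since 15 < 20, the ceiling is binding.
At p = 15: qd = 106 - 2·15 = 76 and qs = 4·15 - 14 = 46.
Consumer surplus without the control is ½ · (53 - 20) · 66 = 1089.
With the ceiling, 46 units are sold at 15 (assume they go to the highest-value buyers). The demand price at q = 46 is 30, so CS = ½ · [(53 - 15) + (30 - 15)] · 46 = 1219.
Change in consumer surplus = 1219 - 1089 = 130.

130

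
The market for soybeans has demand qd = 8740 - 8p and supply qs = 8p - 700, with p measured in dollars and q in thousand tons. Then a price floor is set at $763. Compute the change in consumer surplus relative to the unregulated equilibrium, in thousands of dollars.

Without the control the market clears where 8740 - 8p = 8p - 700, i.e. p* = 590 and q* = 4020.
The floor of 763 is above the equilibrium price 590, so it binds.
At p = 763: qd = 8740 - 8·763 = 2636 and qs = 8·763 - 700 = 5404.
Consumer surplus without the control is ½ · (1092.5 - 590) · 4020 = 1010025.
With the floor, consumers buy 2636 units at 763, so CS = ½ · (1092.5 - 763) · 2636 = 434281.
Change in consumer surplus = 434281 - 1010025 = -575744.

-575744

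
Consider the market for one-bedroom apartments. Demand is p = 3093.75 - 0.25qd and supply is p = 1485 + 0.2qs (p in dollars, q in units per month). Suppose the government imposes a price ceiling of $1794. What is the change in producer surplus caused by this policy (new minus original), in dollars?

Rearranging demand gives qd = 12375 - 4p; rearranging supply gives qs = 5p - 7425. Without the control the market clears where 12375 - 4p = 5p - 7425, i.e. p* = 2200 and q* = 3575.
Since 1794 < 2200, the ceiling is binding.
At p = 1794: qd = 12375 - 4·1794 = 5199 and qs = 5·1794 - 7425 = 1545.
Producer surplus without the control is ½ · (2200 - 1485) · 3575 = 1278062.5.
With the ceiling, producers sell 1545 units at 1794, so PS = ½ · (1794 - 1485) · 1545 = 238702.5.
Change in producer surplus = 238702.5 - 1278062.5 = -1039360.

-1039360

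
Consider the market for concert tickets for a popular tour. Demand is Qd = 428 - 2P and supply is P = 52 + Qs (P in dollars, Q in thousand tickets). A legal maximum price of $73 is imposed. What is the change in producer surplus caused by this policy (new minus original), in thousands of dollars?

Rearranging supply gives Qs = P - 52. Without the control the market clears where 428 - 2P = P - 52, i.e. P* = 160 and Q* = 108.
Because the ceiling (73) lies below the market-clearing price, it is binding.
At P = 73: Qd = 428 - 2·73 = 282 and Qs = 73 - 52 = 21.
Producer surplus without the control is ½ · (160 - 52) · 108 = 5832.
With the ceiling, producers sell 21 units at 73, so PS = ½ · (73 - 52) · 21 = 220.5.
Change in producer surplus = 220.5 - 5832 = -5611.5.

-5611.5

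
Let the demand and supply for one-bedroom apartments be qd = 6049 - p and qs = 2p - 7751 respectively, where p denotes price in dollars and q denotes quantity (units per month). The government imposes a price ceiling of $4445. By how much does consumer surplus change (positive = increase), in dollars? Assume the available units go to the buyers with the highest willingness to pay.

128495

Without the control the market clears where 6049 - p = 2p - 7751, i.e. p* = 4600 and q* = 1449.
Since 4445 < 4600, the ceiling is binding.
At p = 4445: qd = 6049 - 4445 = 1604 and qs = 2·4445 - 7751 = 1139.
Consumer surplus without the control is ½ · (6049 - 4600) · 1449 = 1049800.5.
With the ceiling, 1139 units are sold at 4445 (assume they go to the highest-value buyers). The demand price at q = 1139 is 4910, so CS = ½ · [(6049 - 4445) + (4910 - 4445)] · 1139 = 1178295.5.
Change in consumer surplus = 1178295.5 - 1049800.5 = 128495.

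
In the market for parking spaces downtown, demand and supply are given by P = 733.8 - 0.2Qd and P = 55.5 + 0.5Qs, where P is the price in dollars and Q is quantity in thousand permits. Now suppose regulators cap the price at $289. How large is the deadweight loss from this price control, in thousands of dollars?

Rearranging demand gives Qd = 3669 - 5P; rearranging supply gives Qs = 2P - 111. In a free market, 3669 - 5P = 2P - 111 gives the equilibrium P* = 540, Q* = 969.
Since 289 < 540, the ceiling is binding.
At P = 289: Qd = 3669 - 5·289 = 2224 and Qs = 2·289 - 111 = 467.
Quantity traded falls to 467. At Q = 467 the demand price is (3669 - 467)/5 = 640.4 and the supply price is (111 + 467)/2 = 289.
Deadweight loss = ½ · (640.4 - 289) · (969 - 467) = ½ · 351.4 · 502 = 88201.4.

88201.4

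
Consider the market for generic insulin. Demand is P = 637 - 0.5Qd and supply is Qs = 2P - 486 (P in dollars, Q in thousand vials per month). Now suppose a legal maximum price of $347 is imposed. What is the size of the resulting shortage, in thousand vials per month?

372

Rearranging demand gives Qd = 1274 - 2P. In a free market, 1274 - 2P = 2P - 486 gives the equilibrium P* = 440, Q* = 394.
The ceiling of 347 is below the equilibrium price 440, so it binds.
At P = 347: Qd = 1274 - 2·347 = 580 and Qs = 2·347 - 486 = 208.
Shortage = Qd - Qs = 580 - 208 = 372.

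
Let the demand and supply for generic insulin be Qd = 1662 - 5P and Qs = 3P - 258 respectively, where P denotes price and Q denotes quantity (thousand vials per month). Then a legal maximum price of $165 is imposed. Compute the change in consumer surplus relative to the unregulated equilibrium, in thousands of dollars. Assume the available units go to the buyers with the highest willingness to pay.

Equilibrium: 1662 - 5P = 3P - 258, so 1920 = 8P and P* = 240, Q* = 462.
The ceiling of 165 is below the equilibrium price 240, so it binds.
At P = 165: Qd = 1662 - 5·165 = 837 and Qs = 3·165 - 258 = 237.
Consumer surplus without the control is ½ · (332.4 - 240) · 462 = 21344.4.
With the ceiling, 237 units are sold at 165 (assume they go to the highest-value buyers). The demand price at Q = 237 is 285, so CS = ½ · [(332.4 - 165) + (285 - 165)] · 237 = 34056.9.
Change in consumer surplus = 34056.9 - 21344.4 = 12712.5.

12712.5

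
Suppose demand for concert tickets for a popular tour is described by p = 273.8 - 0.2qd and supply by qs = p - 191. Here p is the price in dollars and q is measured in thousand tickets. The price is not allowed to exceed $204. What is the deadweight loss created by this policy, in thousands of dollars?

Rearranging demand gives qd = 1369 - 5p. Equilibrium: 1369 - 5p = p - 191, so 1560 = 6p and p* = 260, q* = 69.
The ceiling of 204 is below the equilibrium price 260, so it binds.
At p = 204: qd = 1369 - 5·204 = 349 and qs = 204 - 191 = 13.
Quantity traded falls to 13. At q = 13 the demand price is (1369 - 13)/5 = 271.2 and the supply price is 191 + 13 = 204.
Deadweight loss = ½ · (271.2 - 204) · (69 - 13) = ½ · 67.2 · 56 = 1881.6.

1881.6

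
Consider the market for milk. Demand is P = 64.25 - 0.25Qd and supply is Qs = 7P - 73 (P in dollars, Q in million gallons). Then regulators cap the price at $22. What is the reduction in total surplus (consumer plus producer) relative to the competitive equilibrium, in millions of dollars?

Rearranging demand gives Qd = 257 - 4P. Without the control the market clears where 257 - 4P = 7P - 73, i.e. P* = 30 and Q* = 137.
The ceiling of 22 is below the equilibrium price 30, so it binds.
At P = 22: Qd = 257 - 4·22 = 169 and Qs = 7·22 - 73 = 81.
Quantity traded falls to 81. At Q = 81 the demand price is (257 - 81)/4 = 44 and the supply price is (73 + 81)/7 = 22.
Deadweight loss = ½ · (44 - 22) · (137 - 81) = ½ · 22 · 56 = 616.

616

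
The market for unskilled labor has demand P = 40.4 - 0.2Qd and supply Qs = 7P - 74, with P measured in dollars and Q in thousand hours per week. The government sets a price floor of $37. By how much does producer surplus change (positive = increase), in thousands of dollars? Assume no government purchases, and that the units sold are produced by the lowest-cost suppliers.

Rearranging demand gives Qd = 202 - 5P. Setting quantity demanded equal to quantity supplied, 202 - 5P = 7P - 74, gives P* = 23 and Q* = 87.
Since 37 > 23, the floor is binding.
At P = 37: Qd = 202 - 5·37 = 17 and Qs = 7·37 - 74 = 185.
Producer surplus without the control is ½ · (23 - 74/7) · 87 = 7569/14.
With the floor, 17 units are sold at 37. The supply price at Q = 17 is 13, so PS = ½ · [(37 - 74/7) + (37 - 13)] · 17 = 6001/14.
Change in producer surplus = 6001/14 - 7569/14 = -112.

-112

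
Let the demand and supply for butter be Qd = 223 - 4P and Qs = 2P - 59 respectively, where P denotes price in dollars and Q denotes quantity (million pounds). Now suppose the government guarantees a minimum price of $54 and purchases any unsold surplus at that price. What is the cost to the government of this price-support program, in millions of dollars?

Equilibrium: 223 - 4P = 2P - 59, so 282 = 6P and P* = 47, Q* = 35.
Since 54 > 47, the floor is binding.
At P = 54: Qd = 223 - 4·54 = 7 and Qs = 2·54 - 59 = 49.
Surplus = Qs - Qd = 42.
Government expenditure = surplus × support price = 42 × 54 = 2268.

2268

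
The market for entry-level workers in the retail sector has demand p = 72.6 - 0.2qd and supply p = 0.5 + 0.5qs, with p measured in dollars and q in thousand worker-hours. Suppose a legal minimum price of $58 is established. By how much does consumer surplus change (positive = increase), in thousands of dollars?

Rearranging demand gives qd = 363 - 5p; rearranging supply gives qs = 2p - 1. Without the control the market clears where 363 - 5p = 2p - 1, i.e. p* = 52 and q* = 103.
Because the floor (58) lies above the market-clearing price, it is binding.
At p = 58: qd = 363 - 5·58 = 73 and qs = 2·58 - 1 = 115.
Consumer surplus without the control is ½ · (72.6 - 52) · 103 = 1060.9.
With the floor, consumers buy 73 units at 58, so CS = ½ · (72.6 - 58) · 73 = 532.9.
Change in consumer surplus = 532.9 - 1060.9 = -528.

-528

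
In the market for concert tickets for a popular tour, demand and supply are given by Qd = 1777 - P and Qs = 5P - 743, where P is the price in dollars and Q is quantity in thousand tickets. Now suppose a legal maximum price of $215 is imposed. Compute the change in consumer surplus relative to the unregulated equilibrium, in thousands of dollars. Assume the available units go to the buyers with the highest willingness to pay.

-457252.5

In a free market, 1777 - P = 5P - 743 gives the equilibrium P* = 420, Q* = 1357.
Because the ceiling (215) lies below the market-clearing price, it is binding.
At P = 215: Qd = 1777 - 215 = 1562 and Qs = 5·215 - 743 = 332.
Consumer surplus without the control is ½ · (1777 - 420) · 1357 = 920724.5.
With the ceiling, 332 units are sold at 215 (assume they go to the highest-value buyers). The demand price at Q = 332 is 1445, so CS = ½ · [(1777 - 215) + (1445 - 215)] · 332 = 463472.
Change in consumer surplus = 463472 - 920724.5 = -457252.5.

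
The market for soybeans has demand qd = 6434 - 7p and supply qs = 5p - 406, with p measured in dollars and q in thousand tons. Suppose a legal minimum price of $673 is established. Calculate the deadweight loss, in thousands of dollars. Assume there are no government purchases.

Without the control the market clears where 6434 - 7p = 5p - 406, i.e. p* = 570 and q* = 2444.
The floor of 673 is above the equilibrium price 570, so it binds.
At p = 673: qd = 6434 - 7·673 = 1723 and qs = 5·673 - 406 = 2959.
Quantity traded falls to 1723. At q = 1723 the demand price is (6434 - 1723)/7 = 673 and the supply price is (406 + 1723)/5 = 425.8.
Deadweight loss = ½ · (673 - 425.8) · (2444 - 1723) = ½ · 247.2 · 721 = 89115.6.

89115.6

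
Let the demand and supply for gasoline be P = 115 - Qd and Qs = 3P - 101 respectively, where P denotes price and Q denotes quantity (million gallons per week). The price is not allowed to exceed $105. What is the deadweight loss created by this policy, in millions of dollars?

0

Rearranging demand gives Qd = 115 - P. In a free market, 115 - P = 3P - 101 gives the equilibrium P* = 54, Q* = 61.
The ceiling of 105 is above the equilibrium price 54, so it is not binding; the market clears at P* = 54, Q* = 61.
Since the control does not bind, no trades are prevented and deadweight loss is zero.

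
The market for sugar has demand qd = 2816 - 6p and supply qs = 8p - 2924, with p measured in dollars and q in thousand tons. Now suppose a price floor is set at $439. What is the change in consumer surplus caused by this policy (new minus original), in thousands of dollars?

-7801

In a free market, 2816 - 6p = 8p - 2924 gives the equilibrium p* = 410, q* = 356.
Since 439 > 410, the floor is binding.
At p = 439: qd = 2816 - 6·439 = 182 and qs = 8·439 - 2924 = 588.
Consumer surplus without the control is ½ · (1408/3 - 410) · 356 = 31684/3.
With the floor, consumers buy 182 units at 439, so CS = ½ · (1408/3 - 439) · 182 = 8281/3.
Change in consumer surplus = 8281/3 - 31684/3 = -7801.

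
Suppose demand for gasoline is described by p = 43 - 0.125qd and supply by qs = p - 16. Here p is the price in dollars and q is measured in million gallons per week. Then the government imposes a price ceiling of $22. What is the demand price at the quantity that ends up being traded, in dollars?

42.25

Rearranging demand gives qd = 344 - 8p. Setting quantity demanded equal to quantity supplied, 344 - 8p = p - 16, gives p* = 40 and q* = 24.
The ceiling of 22 is below the equilibrium price 40, so it binds.
At p = 22: qd = 344 - 8·22 = 168 and qs = 22 - 16 = 6.
Only 6 units reach the market. On the demand curve, the marginal buyer's willingness to pay at q = 6 is (344 - 6)/8 = 42.25.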